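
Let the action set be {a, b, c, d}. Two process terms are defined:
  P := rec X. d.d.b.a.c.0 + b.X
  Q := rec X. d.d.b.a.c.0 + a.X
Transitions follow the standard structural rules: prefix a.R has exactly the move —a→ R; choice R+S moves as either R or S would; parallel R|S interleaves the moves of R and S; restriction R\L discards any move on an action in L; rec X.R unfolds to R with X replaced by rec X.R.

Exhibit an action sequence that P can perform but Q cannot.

b

LTS(P): 6 reachable states
  m0 = rec X. d.d.b.a.c.0 + b.X → --b--▸ m0, --d--▸ m1
  m1 = d.b.a.c.0 → --d--▸ m2
  m2 = b.a.c.0 → --b--▸ m3
  m3 = a.c.0 → --a--▸ m4
  m4 = c.0 → --c--▸ m5
  m5 = 0 → ·
LTS(Q): 6 reachable states
  n0 = rec X. d.d.b.a.c.0 + a.X → --a--▸ n0, --d--▸ n1
  n1 = d.b.a.c.0 → --d--▸ n2
  n2 = b.a.c.0 → --b--▸ n3
  n3 = a.c.0 → --a--▸ n4
  n4 = c.0 → --c--▸ n5
  n5 = 0 → ·
Executing b from P (initial set {m0}):
  [1] b ⇒ {m0}
  P completes σ.
Executing b from Q (initial set {n0}):
  [1] b ⇒ ∅ (Q stuck)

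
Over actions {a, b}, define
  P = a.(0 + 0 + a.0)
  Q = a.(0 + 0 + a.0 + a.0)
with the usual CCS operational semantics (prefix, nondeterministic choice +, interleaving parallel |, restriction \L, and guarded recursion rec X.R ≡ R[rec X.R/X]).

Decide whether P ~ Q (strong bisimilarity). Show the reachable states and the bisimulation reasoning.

YES

Reachable graph of P (3 states):
  s0 = a.(0 + 0 + a.0) has moves =a=> s1
  s1 = 0 + 0 + a.0 has moves =a=> s2
  s2 = 0 has moves ∅
Reachable graph of Q (3 states):
  t0 = a.(0 + 0 + a.0 + a.0) has moves =a=> t1
  t1 = 0 + 0 + a.0 + a.0 has moves =a=> t2
  t2 = 0 has moves ∅
Partition-refinement fixed point:
  B0 = {s0, t0}
  B1 = {s1, t1}
  B2 = {s2, t2}
s0 ∈ B0, t0 ∈ B0 → same block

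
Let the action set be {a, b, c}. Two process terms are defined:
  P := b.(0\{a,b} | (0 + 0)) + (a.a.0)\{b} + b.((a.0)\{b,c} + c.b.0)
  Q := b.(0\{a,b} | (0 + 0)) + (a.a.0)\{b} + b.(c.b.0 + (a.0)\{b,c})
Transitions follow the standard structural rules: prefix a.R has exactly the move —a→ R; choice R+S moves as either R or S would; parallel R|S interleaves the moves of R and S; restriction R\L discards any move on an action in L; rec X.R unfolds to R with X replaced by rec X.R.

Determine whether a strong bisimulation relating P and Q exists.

bisimilar

Reachable graph of P (8 states):
  m0 = b.(0\{a,b} | (0 + 0)) + (a.a.0)\{b} + b.((a.0)\{b,c} + c.b.0) :: --a--▸ m1, --b--▸ m2, --b--▸ m3
  m1 = (a.0)\{b} :: --a--▸ m4
  m2 = (a.0)\{b,c} + c.b.0 :: --a--▸ m5, --c--▸ m6
  m3 = 0\{a,b} | (0 + 0) :: deadlocked
  m4 = 0\{b} :: deadlocked
  m5 = 0\{b,c} :: deadlocked
  m6 = b.0 :: --b--▸ m7
  m7 = 0 :: deadlocked
Reachable graph of Q (8 states):
  n0 = b.(0\{a,b} | (0 + 0)) + (a.a.0)\{b} + b.(c.b.0 + (a.0)\{b,c}) :: --a--▸ n1, --b--▸ n2, --b--▸ n3
  n1 = (a.0)\{b} :: --a--▸ n4
  n2 = 0\{a,b} | (0 + 0) :: deadlocked
  n3 = c.b.0 + (a.0)\{b,c} :: --a--▸ n5, --c--▸ n6
  n4 = 0\{b} :: deadlocked
  n5 = 0\{b,c} :: deadlocked
  n6 = b.0 :: --b--▸ n7
  n7 = 0 :: deadlocked
Bisimilarity quotient blocks:
  B0 = {m0, n0}
  B1 = {m3, m4, m5, m7, n2, n4, n5, n7}
  B2 = {m1, n1}
  B3 = {m2, n3}
  B4 = {m6, n6}
m0 ∈ B0, n0 ∈ B0 → same block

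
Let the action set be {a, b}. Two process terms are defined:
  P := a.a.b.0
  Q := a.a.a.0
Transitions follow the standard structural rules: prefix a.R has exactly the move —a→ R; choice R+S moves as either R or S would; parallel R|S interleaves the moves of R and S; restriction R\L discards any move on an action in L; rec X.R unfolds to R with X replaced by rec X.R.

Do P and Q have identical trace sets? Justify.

Reachable graph of P (4 states):
  s0 = a.a.b.0 → --a--▸ s1
  s1 = a.b.0 → --a--▸ s2
  s2 = b.0 → --b--▸ s3
  s3 = 0 → stopped
Reachable graph of Q (4 states):
  t0 = a.a.a.0 → --a--▸ t1
  t1 = a.a.0 → --a--▸ t2
  t2 = a.0 → --a--▸ t3
  t3 = 0 → stopped
Run σ = ⟨aab⟩ on P: start {s0}
  after a @ step 1: {s1}
  after a @ step 2: {s2}
  after b @ step 3: {s3}
  ✓ P
Run σ = ⟨aab⟩ on Q: start {t0}
  after a @ step 1: {t1}
  after a @ step 2: {t2}
  after b @ step 3: ∅ (Q stuck)

traces(P) ≠ traces(Q) — witness ⟨aab⟩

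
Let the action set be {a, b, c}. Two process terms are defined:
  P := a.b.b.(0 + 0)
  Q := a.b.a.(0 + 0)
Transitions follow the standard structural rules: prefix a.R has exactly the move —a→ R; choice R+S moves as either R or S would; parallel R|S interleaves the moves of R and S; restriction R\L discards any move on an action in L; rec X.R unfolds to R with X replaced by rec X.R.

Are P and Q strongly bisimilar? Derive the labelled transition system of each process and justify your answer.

LTS(P): 4 reachable states
  m0 = a.b.b.(0 + 0) :: —a→ m1
  m1 = b.b.(0 + 0) :: —b→ m2
  m2 = b.(0 + 0) :: —b→ m3
  m3 = 0 + 0 :: (no moves)
LTS(Q): 4 reachable states
  n0 = a.b.a.(0 + 0) :: —a→ n1
  n1 = b.a.(0 + 0) :: —b→ n2
  n2 = a.(0 + 0) :: —a→ n3
  n3 = 0 + 0 :: (no moves)
Partition-refinement fixed point:
  B0 = {m0}
  B1 = {m1}
  B2 = {m2}
  B3 = {m3, n3}
  B4 = {n0}
  B5 = {n1}
  B6 = {n2}
m0 ∈ B0, n0 ∈ B4 → different blocks

NO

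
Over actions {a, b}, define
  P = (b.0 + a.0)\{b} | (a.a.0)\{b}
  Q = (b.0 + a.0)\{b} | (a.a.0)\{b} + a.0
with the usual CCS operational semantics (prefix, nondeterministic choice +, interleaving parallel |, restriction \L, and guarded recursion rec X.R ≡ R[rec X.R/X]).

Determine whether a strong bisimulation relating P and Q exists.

P ≁ Q

Reachable graph of P (6 states):
  u0 = (b.0 + a.0)\{b} | (a.a.0)\{b} → —a→ u1, —a→ u2
  u1 = (b.0 + a.0)\{b} | (a.0)\{b} → —a→ u3, —a→ u4
  u2 = 0\{b} | (a.a.0)\{b} → —a→ u4
  u3 = (b.0 + a.0)\{b} | 0\{b} → —a→ u5
  u4 = 0\{b} | (a.0)\{b} → —a→ u5
  u5 = 0\{b} | 0\{b} → ·
Reachable graph of Q (7 states):
  v0 = (b.0 + a.0)\{b} | (a.a.0)\{b} + a.0 → —a→ v1, —a→ v2, —a→ v3
  v1 = (b.0 + a.0)\{b} | (a.0)\{b} → —a→ v4, —a→ v5
  v2 = 0 → ·
  v3 = 0\{b} | (a.a.0)\{b} → —a→ v5
  v4 = (b.0 + a.0)\{b} | 0\{b} → —a→ v6
  v5 = 0\{b} | (a.0)\{b} → —a→ v6
  v6 = 0\{b} | 0\{b} → ·
Coarsest stable partition (strong bisimilarity classes):
  B0 = {u0}
  B1 = {u1, u2, v1, v3}
  B2 = {u3, u4, v4, v5}
  B3 = {u5, v2, v6}
  B4 = {v0}
u0 ∈ B0, v0 ∈ B4 → different blocks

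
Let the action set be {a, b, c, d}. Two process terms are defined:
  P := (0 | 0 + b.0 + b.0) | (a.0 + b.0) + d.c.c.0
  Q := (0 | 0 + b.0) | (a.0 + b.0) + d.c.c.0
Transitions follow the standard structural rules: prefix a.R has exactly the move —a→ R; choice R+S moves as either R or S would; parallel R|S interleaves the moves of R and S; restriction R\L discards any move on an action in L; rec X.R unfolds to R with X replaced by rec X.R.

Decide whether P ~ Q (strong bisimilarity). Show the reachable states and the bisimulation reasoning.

Reachable graph of P (7 states):
  s0 = (0 | 0 + b.0 + b.0) | (a.0 + b.0) + d.c.c.0 ⊢ ··a··> s1, ··b··> s1, ··b··> s2, ··d··> s3
  s1 = (0 | 0 + b.0 + b.0) | 0 ⊢ ··b··> s4
  s2 = 0 | (a.0 + b.0) ⊢ ··a··> s4, ··b··> s4
  s3 = c.c.0 ⊢ ··c··> s5
  s4 = 0 | 0 ⊢ ·
  s5 = c.0 ⊢ ··c··> s6
  s6 = 0 ⊢ ·
Reachable graph of Q (7 states):
  t0 = (0 | 0 + b.0) | (a.0 + b.0) + d.c.c.0 ⊢ ··a··> t1, ··b··> t1, ··b··> t2, ··d··> t3
  t1 = (0 | 0 + b.0) | 0 ⊢ ··b··> t4
  t2 = 0 | (a.0 + b.0) ⊢ ··a··> t4, ··b··> t4
  t3 = c.c.0 ⊢ ··c··> t5
  t4 = 0 | 0 ⊢ ·
  t5 = c.0 ⊢ ··c··> t6
  t6 = 0 ⊢ ·
Coarsest stable partition (strong bisimilarity classes):
  B0 = {s0, t0}
  B1 = {s3, t3}
  B2 = {s5, t5}
  B3 = {s4, s6, t4, t6}
  B4 = {s1, t1}
  B5 = {s2, t2}
s0 ∈ B0, t0 ∈ B0 → same block

bisimilar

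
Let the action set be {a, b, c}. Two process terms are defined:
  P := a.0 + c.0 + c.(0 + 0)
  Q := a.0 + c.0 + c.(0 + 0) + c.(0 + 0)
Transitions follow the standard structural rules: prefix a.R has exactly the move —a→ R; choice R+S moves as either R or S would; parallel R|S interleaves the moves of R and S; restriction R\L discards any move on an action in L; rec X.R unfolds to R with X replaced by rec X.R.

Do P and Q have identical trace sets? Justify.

P's transition system — 3 states:
  p0 = a.0 + c.0 + c.(0 + 0) :: --a--▸ p1, --c--▸ p1, --c--▸ p2
  p1 = 0 :: ·
  p2 = 0 + 0 :: ·
Q's transition system — 3 states:
  q0 = a.0 + c.0 + c.(0 + 0) + c.(0 + 0) :: --a--▸ q1, --c--▸ q1, --c--▸ q2
  q1 = 0 :: ·
  q2 = 0 + 0 :: ·
Partition-refinement fixed point:
  B0 = {p0, q0}
  B1 = {p1, p2, q1, q2}
p0 ∈ B0, q0 ∈ B0 → same block
Bisimilar ⇒ trace-equivalent.

trace-equivalent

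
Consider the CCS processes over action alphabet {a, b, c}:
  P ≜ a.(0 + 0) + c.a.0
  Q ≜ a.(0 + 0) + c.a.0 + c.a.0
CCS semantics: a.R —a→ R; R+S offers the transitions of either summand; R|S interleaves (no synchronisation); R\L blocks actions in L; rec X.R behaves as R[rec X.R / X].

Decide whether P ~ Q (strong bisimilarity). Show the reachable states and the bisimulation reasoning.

Reachable graph of P (4 states):
  m0 = a.(0 + 0) + c.a.0 → —a→ m1, —c→ m2
  m1 = 0 + 0 → ·
  m2 = a.0 → —a→ m3
  m3 = 0 → ·
Reachable graph of Q (4 states):
  n0 = a.(0 + 0) + c.a.0 + c.a.0 → —a→ n1, —c→ n2
  n1 = 0 + 0 → ·
  n2 = a.0 → —a→ n3
  n3 = 0 → ·
Partition-refinement fixed point:
  B0 = {m0, n0}
  B1 = {m1, m3, n1, n3}
  B2 = {m2, n2}
m0 ∈ B0, n0 ∈ B0 → same block

bisimilar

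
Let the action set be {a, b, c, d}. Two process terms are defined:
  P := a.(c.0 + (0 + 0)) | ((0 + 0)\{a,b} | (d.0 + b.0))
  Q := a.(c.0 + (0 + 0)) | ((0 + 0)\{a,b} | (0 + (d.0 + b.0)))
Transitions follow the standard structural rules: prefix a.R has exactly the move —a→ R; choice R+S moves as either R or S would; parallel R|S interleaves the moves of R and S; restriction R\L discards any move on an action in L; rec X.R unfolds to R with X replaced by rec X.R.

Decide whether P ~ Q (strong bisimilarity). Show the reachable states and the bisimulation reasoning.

P ~ Q

Reachable graph of P (6 states):
  m0 = a.(c.0 + (0 + 0)) | ((0 + 0)\{a,b} | (d.0 + b.0)) ⊢ —a→ m1, —b→ m2, —d→ m2
  m1 = (c.0 + (0 + 0)) | ((0 + 0)\{a,b} | (d.0 + b.0)) ⊢ —b→ m3, —c→ m4, —d→ m3
  m2 = a.(c.0 + (0 + 0)) | ((0 + 0)\{a,b} | 0) ⊢ —a→ m3
  m3 = (c.0 + (0 + 0)) | ((0 + 0)\{a,b} | 0) ⊢ —c→ m5
  m4 = 0 | ((0 + 0)\{a,b} | (d.0 + b.0)) ⊢ —b→ m5, —d→ m5
  m5 = 0 | ((0 + 0)\{a,b} | 0) ⊢ ∅
Reachable graph of Q (6 states):
  n0 = a.(c.0 + (0 + 0)) | ((0 + 0)\{a,b} | (0 + (d.0 + b.0))) ⊢ —a→ n1, —b→ n2, —d→ n2
  n1 = (c.0 + (0 + 0)) | ((0 + 0)\{a,b} | (0 + (d.0 + b.0))) ⊢ —b→ n3, —c→ n4, —d→ n3
  n2 = a.(c.0 + (0 + 0)) | ((0 + 0)\{a,b} | 0) ⊢ —a→ n3
  n3 = (c.0 + (0 + 0)) | ((0 + 0)\{a,b} | 0) ⊢ —c→ n5
  n4 = 0 | ((0 + 0)\{a,b} | (0 + (d.0 + b.0))) ⊢ —b→ n5, —d→ n5
  n5 = 0 | ((0 + 0)\{a,b} | 0) ⊢ ∅
Partition-refinement fixed point:
  B0 = {m0, n0}
  B1 = {m1, n1}
  B2 = {m3, n3}
  B3 = {m5, n5}
  B4 = {m4, n4}
  B5 = {m2, n2}
m0 ∈ B0, n0 ∈ B0 → same block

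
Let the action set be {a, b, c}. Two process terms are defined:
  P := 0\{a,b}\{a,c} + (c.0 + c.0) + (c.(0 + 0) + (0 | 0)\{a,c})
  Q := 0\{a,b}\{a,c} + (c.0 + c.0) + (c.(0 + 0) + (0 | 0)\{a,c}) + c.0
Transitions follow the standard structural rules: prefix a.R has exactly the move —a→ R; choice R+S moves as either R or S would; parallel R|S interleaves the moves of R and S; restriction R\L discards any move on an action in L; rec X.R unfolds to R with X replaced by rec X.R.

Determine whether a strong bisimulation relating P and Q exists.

P's transition system — 3 states:
  m0 = 0\{a,b}\{a,c} + (c.0 + c.0) + (c.(0 + 0) + (0 | 0)\{a,c}) has moves -c-> m1, -c-> m2
  m1 = 0 has moves ·
  m2 = 0 + 0 has moves ·
Q's transition system — 3 states:
  n0 = 0\{a,b}\{a,c} + (c.0 + c.0) + (c.(0 + 0) + (0 | 0)\{a,c}) + c.0 has moves -c-> n1, -c-> n2
  n1 = 0 has moves ·
  n2 = 0 + 0 has moves ·
Partition-refinement fixed point:
  B0 = {m0, n0}
  B1 = {m1, m2, n1, n2}
m0 ∈ B0, n0 ∈ B0 → same block

YES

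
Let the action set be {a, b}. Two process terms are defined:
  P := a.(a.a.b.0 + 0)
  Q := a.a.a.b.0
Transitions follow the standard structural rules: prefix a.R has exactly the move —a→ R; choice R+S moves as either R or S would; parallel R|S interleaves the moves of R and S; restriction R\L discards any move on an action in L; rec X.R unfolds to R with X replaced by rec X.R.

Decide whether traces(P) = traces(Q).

P's transition system — 5 states:
  m0 = a.(a.a.b.0 + 0) | -a-> m1
  m1 = a.a.b.0 + 0 | -a-> m2
  m2 = a.b.0 | -a-> m3
  m3 = b.0 | -b-> m4
  m4 = 0 | ∅
Q's transition system — 5 states:
  n0 = a.a.a.b.0 | -a-> n1
  n1 = a.a.b.0 | -a-> n2
  n2 = a.b.0 | -a-> n3
  n3 = b.0 | -b-> n4
  n4 = 0 | ∅
Bisimilarity quotient blocks:
  B0 = {m0, n0}
  B1 = {m1, n1}
  B2 = {m2, n2}
  B3 = {m3, n3}
  B4 = {m4, n4}
m0 ∈ B0, n0 ∈ B0 → same block
Bisimilar ⇒ trace-equivalent.

traces(P) = traces(Q)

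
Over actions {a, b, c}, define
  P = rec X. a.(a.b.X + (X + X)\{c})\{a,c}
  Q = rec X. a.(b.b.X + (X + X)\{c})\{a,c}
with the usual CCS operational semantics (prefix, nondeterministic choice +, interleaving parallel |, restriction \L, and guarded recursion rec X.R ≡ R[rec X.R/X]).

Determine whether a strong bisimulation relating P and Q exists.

not bisimilar

LTS(P): 2 reachable states
  p0 = rec X. a.(a.b.X + (X + X)\{c})\{a,c} :: =a=> p1
  p1 = (a.b.(rec X. a.(a.b.X + (X + X)\{c})\{a,c}) + ((rec X. a.(a.b.X + (X + X)\{c})\{a,c}) + (rec X. a.(a.b.X + (X + X)\{c})\{a,c}))\{c})\{a,c} :: stopped
LTS(Q): 4 reachable states
  q0 = rec X. a.(b.b.X + (X + X)\{c})\{a,c} :: =a=> q1
  q1 = (b.b.(rec X. a.(b.b.X + (X + X)\{c})\{a,c}) + ((rec X. a.(b.b.X + (X + X)\{c})\{a,c}) + (rec X. a.(b.b.X + (X + X)\{c})\{a,c}))\{c})\{a,c} :: =b=> q2
  q2 = (b.(rec X. a.(b.b.X + (X + X)\{c})\{a,c}))\{a,c} :: =b=> q3
  q3 = (rec X. a.(b.b.X + (X + X)\{c})\{a,c})\{a,c} :: stopped
Partition-refinement fixed point:
  B0 = {p0}
  B1 = {p1, q3}
  B2 = {q0}
  B3 = {q1}
  B4 = {q2}
p0 ∈ B0, q0 ∈ B2 → different blocks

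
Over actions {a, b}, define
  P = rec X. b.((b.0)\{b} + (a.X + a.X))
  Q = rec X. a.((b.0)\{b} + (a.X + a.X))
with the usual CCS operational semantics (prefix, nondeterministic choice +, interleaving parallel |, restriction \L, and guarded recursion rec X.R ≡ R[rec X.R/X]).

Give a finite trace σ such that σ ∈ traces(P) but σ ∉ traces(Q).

P's transition system — 2 states:
  p0 = rec X. b.((b.0)\{b} + (a.X + a.X)) → —b→ p1
  p1 = (b.0)\{b} + (a.(rec X. b.((b.0)\{b} + (a.X + a.X))) + a.(rec X. b.((b.0)\{b} + (a.X + a.X)))) → —a→ p0
Q's transition system — 2 states:
  q0 = rec X. a.((b.0)\{b} + (a.X + a.X)) → —a→ q1
  q1 = (b.0)\{b} + (a.(rec X. a.((b.0)\{b} + (a.X + a.X))) + a.(rec X. a.((b.0)\{b} + (a.X + a.X)))) → —a→ q0
Executing b from P (initial set {p0}):
  [1] b ⇒ {p1}
  P completes σ.
Executing b from Q (initial set {q0}):
  [1] b ⇒ no successor for Q

b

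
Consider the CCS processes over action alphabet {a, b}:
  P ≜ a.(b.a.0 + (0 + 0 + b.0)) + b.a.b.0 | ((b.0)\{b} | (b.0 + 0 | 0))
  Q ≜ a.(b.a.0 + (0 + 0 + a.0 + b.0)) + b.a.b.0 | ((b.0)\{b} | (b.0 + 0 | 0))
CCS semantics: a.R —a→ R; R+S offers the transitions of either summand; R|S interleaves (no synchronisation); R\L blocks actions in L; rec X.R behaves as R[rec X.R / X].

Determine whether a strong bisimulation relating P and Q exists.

P's transition system — 11 states:
  m0 = a.(b.a.0 + (0 + 0 + b.0)) + b.a.b.0 | ((b.0)\{b} | (b.0 + 0 | 0)) ⊢ --a--▸ m1, --b--▸ m2, --b--▸ m3
  m1 = b.a.0 + (0 + 0 + b.0) ⊢ --b--▸ m4, --b--▸ m5
  m2 = a.b.0 | ((b.0)\{b} | (b.0 + 0 | 0)) ⊢ --a--▸ m6, --b--▸ m7
  m3 = b.a.b.0 | ((b.0)\{b} | 0) ⊢ --b--▸ m7
  m4 = 0 ⊢ ∅
  m5 = a.0 ⊢ --a--▸ m4
  m6 = b.0 | ((b.0)\{b} | (b.0 + 0 | 0)) ⊢ --b--▸ m8, --b--▸ m9
  m7 = a.b.0 | ((b.0)\{b} | 0) ⊢ --a--▸ m9
  m8 = 0 | ((b.0)\{b} | (b.0 + 0 | 0)) ⊢ --b--▸ m10
  m9 = b.0 | ((b.0)\{b} | 0) ⊢ --b--▸ m10
  m10 = 0 | ((b.0)\{b} | 0) ⊢ ∅
Q's transition system — 11 states:
  n0 = a.(b.a.0 + (0 + 0 + a.0 + b.0)) + b.a.b.0 | ((b.0)\{b} | (b.0 + 0 | 0)) ⊢ --a--▸ n1, --b--▸ n2, --b--▸ n3
  n1 = b.a.0 + (0 + 0 + a.0 + b.0) ⊢ --a--▸ n4, --b--▸ n4, --b--▸ n5
  n2 = a.b.0 | ((b.0)\{b} | (b.0 + 0 | 0)) ⊢ --a--▸ n6, --b--▸ n7
  n3 = b.a.b.0 | ((b.0)\{b} | 0) ⊢ --b--▸ n7
  n4 = 0 ⊢ ∅
  n5 = a.0 ⊢ --a--▸ n4
  n6 = b.0 | ((b.0)\{b} | (b.0 + 0 | 0)) ⊢ --b--▸ n8, --b--▸ n9
  n7 = a.b.0 | ((b.0)\{b} | 0) ⊢ --a--▸ n9
  n8 = 0 | ((b.0)\{b} | (b.0 + 0 | 0)) ⊢ --b--▸ n10
  n9 = b.0 | ((b.0)\{b} | 0) ⊢ --b--▸ n10
  n10 = 0 | ((b.0)\{b} | 0) ⊢ ∅
Bisimilarity quotient blocks:
  B0 = {m0}
  B1 = {m3, n3}
  B2 = {m7, n7}
  B3 = {m8, m9, n8, n9}
  B4 = {m10, m4, n10, n4}
  B5 = {m2, n2}
  B6 = {m6, n6}
  B7 = {m1}
  B8 = {m5, n5}
  B9 = {n0}
  B10 = {n1}
m0 ∈ B0, n0 ∈ B9 → different blocks

not bisimilar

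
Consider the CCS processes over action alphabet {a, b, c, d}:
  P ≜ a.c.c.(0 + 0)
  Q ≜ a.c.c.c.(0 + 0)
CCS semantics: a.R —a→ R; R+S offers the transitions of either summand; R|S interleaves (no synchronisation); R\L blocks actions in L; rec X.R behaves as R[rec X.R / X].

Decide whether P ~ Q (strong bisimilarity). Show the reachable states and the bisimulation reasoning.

P ≁ Q

LTS(P): 4 reachable states
  u0 = a.c.c.(0 + 0) | -a-> u1
  u1 = c.c.(0 + 0) | -c-> u2
  u2 = c.(0 + 0) | -c-> u3
  u3 = 0 + 0 | ·
LTS(Q): 5 reachable states
  v0 = a.c.c.c.(0 + 0) | -a-> v1
  v1 = c.c.c.(0 + 0) | -c-> v2
  v2 = c.c.(0 + 0) | -c-> v3
  v3 = c.(0 + 0) | -c-> v4
  v4 = 0 + 0 | ·
Partition-refinement fixed point:
  B0 = {u0}
  B1 = {u1, v2}
  B2 = {u2, v3}
  B3 = {u3, v4}
  B4 = {v0}
  B5 = {v1}
u0 ∈ B0, v0 ∈ B4 → different blocks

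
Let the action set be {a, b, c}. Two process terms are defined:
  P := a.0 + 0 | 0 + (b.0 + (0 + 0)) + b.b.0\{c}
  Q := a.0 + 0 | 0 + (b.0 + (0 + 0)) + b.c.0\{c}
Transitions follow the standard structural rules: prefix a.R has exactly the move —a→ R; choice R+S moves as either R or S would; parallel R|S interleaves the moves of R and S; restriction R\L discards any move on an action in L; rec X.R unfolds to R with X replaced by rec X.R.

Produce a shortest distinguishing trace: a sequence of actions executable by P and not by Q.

bb

Reachable graph of P (4 states):
  p0 = a.0 + 0 | 0 + (b.0 + (0 + 0)) + b.b.0\{c} | --a--▸ p1, --b--▸ p1, --b--▸ p2
  p1 = 0 | ·
  p2 = b.0\{c} | --b--▸ p3
  p3 = 0\{c} | ·
Reachable graph of Q (4 states):
  q0 = a.0 + 0 | 0 + (b.0 + (0 + 0)) + b.c.0\{c} | --a--▸ q1, --b--▸ q1, --b--▸ q2
  q1 = 0 | ·
  q2 = c.0\{c} | --c--▸ q3
  q3 = 0\{c} | ·
Executing bb from P (initial set {p0}):
  after b @ step 1: {p1, p2}
  after b @ step 2: {p3}
  ✓ P
Executing bb from Q (initial set {q0}):
  after b @ step 1: {q1, q2}
  after b @ step 2: ∅  — Q cannot continue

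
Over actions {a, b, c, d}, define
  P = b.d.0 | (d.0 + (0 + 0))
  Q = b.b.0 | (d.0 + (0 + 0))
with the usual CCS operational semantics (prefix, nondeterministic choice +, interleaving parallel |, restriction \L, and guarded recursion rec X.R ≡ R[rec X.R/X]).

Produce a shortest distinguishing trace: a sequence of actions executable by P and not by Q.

bdd

Reachable graph of P (6 states):
  u0 = b.d.0 | (d.0 + (0 + 0)) → =b=> u1, =d=> u2
  u1 = d.0 | (d.0 + (0 + 0)) → =d=> u3, =d=> u4
  u2 = b.d.0 | 0 → =b=> u4
  u3 = 0 | (d.0 + (0 + 0)) → =d=> u5
  u4 = d.0 | 0 → =d=> u5
  u5 = 0 | 0 → ·
Reachable graph of Q (6 states):
  v0 = b.b.0 | (d.0 + (0 + 0)) → =b=> v1, =d=> v2
  v1 = b.0 | (d.0 + (0 + 0)) → =b=> v3, =d=> v4
  v2 = b.b.0 | 0 → =b=> v4
  v3 = 0 | (d.0 + (0 + 0)) → =d=> v5
  v4 = b.0 | 0 → =b=> v5
  v5 = 0 | 0 → ·
Executing bdd from P (initial set {u0}):
  after b @ step 1: {u1}
  after d @ step 2: {u3, u4}
  after d @ step 3: {u5}
  P completes σ.
Executing bdd from Q (initial set {v0}):
  after b @ step 1: {v1}
  after d @ step 2: {v4}
  after d @ step 3: ∅ (Q stuck)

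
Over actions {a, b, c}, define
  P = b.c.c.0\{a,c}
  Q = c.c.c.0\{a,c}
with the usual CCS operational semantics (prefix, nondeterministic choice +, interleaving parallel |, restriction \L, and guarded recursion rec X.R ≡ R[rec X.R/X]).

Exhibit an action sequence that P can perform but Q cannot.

b

LTS(P): 4 reachable states
  m0 = b.c.c.0\{a,c} | --b--▸ m1
  m1 = c.c.0\{a,c} | --c--▸ m2
  m2 = c.0\{a,c} | --c--▸ m3
  m3 = 0\{a,c} | stopped
LTS(Q): 4 reachable states
  n0 = c.c.c.0\{a,c} | --c--▸ n1
  n1 = c.c.0\{a,c} | --c--▸ n2
  n2 = c.0\{a,c} | --c--▸ n3
  n3 = 0\{a,c} | stopped
Trace ⟨b⟩ through P, begin at {m0}:
  step 1 (b): {m1}
  — P admits the full trace.
Trace ⟨b⟩ through Q, begin at {n0}:
  step 1 (b): ∅ (Q stuck)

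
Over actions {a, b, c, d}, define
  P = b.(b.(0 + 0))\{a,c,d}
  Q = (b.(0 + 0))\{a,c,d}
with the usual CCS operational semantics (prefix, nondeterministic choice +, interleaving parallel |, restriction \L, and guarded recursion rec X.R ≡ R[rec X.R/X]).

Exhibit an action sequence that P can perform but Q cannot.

Reachable graph of P (3 states):
  u0 = b.(b.(0 + 0))\{a,c,d} has moves -b-> u1
  u1 = (b.(0 + 0))\{a,c,d} has moves -b-> u2
  u2 = (0 + 0)\{a,c,d} has moves ·
Reachable graph of Q (2 states):
  v0 = (b.(0 + 0))\{a,c,d} has moves -b-> v1
  v1 = (0 + 0)\{a,c,d} has moves ·
Executing bb from P (initial set {u0}):
  after b @ step 1: {u1}
  after b @ step 2: {u2}
  — P admits the full trace.
Executing bb from Q (initial set {v0}):
  after b @ step 1: {v1}
  after b @ step 2: no successor for Q

bb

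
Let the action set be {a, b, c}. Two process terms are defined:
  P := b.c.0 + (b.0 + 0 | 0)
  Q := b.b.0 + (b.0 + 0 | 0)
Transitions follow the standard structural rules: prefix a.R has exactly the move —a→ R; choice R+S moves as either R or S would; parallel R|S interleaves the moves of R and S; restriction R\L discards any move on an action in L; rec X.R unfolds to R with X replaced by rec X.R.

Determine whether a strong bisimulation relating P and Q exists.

P's transition system — 3 states:
  p0 = b.c.0 + (b.0 + 0 | 0) → —b→ p1, —b→ p2
  p1 = 0 → stopped
  p2 = c.0 → —c→ p1
Q's transition system — 3 states:
  q0 = b.b.0 + (b.0 + 0 | 0) → —b→ q1, —b→ q2
  q1 = 0 → stopped
  q2 = b.0 → —b→ q1
Bisimilarity quotient blocks:
  B0 = {p0}
  B1 = {p2}
  B2 = {p1, q1}
  B3 = {q0}
  B4 = {q2}
p0 ∈ B0, q0 ∈ B3 → different blocks

not bisimilar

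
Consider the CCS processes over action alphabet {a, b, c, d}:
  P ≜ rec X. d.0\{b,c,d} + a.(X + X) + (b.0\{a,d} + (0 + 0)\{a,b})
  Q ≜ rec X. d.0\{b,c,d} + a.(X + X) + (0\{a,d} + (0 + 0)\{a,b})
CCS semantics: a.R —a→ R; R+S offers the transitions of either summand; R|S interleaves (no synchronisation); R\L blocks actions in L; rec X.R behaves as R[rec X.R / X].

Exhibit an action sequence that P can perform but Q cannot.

b

Reachable graph of P (4 states):
  p0 = rec X. d.0\{b,c,d} + a.(X + X) + (b.0\{a,d} + (0 + 0)\{a,b}) → -a-> p1, -b-> p2, -d-> p3
  p1 = (rec X. d.0\{b,c,d} + a.(X + X) + (b.0\{a,d} + (0 + 0)\{a,b})) + (rec X. d.0\{b,c,d} + a.(X + X) + (b.0\{a,d} + (0 + 0)\{a,b})) → -a-> p1, -b-> p2, -d-> p3
  p2 = 0\{a,d} → deadlocked
  p3 = 0\{b,c,d} → deadlocked
Reachable graph of Q (3 states):
  q0 = rec X. d.0\{b,c,d} + a.(X + X) + (0\{a,d} + (0 + 0)\{a,b}) → -a-> q1, -d-> q2
  q1 = (rec X. d.0\{b,c,d} + a.(X + X) + (0\{a,d} + (0 + 0)\{a,b})) + (rec X. d.0\{b,c,d} + a.(X + X) + (0\{a,d} + (0 + 0)\{a,b})) → -a-> q1, -d-> q2
  q2 = 0\{b,c,d} → deadlocked
Trace ⟨b⟩ through P, begin at {p0}:
  step 1 (b): {p2}
  — P admits the full trace.
Trace ⟨b⟩ through Q, begin at {q0}:
  step 1 (b): no successor for Q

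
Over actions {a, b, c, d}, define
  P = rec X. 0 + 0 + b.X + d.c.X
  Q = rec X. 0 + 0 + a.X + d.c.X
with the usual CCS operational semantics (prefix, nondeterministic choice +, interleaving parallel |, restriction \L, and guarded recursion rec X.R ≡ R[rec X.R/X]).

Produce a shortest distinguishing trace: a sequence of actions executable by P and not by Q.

Reachable graph of P (2 states):
  s0 = rec X. 0 + 0 + b.X + d.c.X :: --b--▸ s0, --d--▸ s1
  s1 = c.(rec X. 0 + 0 + b.X + d.c.X) :: --c--▸ s0
Reachable graph of Q (2 states):
  t0 = rec X. 0 + 0 + a.X + d.c.X :: --a--▸ t0, --d--▸ t1
  t1 = c.(rec X. 0 + 0 + a.X + d.c.X) :: --c--▸ t0
Executing b from P (initial set {s0}):
  after b @ step 1: {s0}
  ✓ P
Executing b from Q (initial set {t0}):
  after b @ step 1: no successor for Q

b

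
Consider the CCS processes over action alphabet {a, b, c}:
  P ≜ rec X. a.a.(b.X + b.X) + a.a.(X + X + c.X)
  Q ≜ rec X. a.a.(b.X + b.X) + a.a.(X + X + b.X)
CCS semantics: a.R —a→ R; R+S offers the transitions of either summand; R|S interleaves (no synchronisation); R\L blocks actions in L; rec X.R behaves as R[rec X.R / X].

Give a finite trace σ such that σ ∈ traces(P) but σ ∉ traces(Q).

aac

LTS(P): 5 reachable states
  s0 = rec X. a.a.(b.X + b.X) + a.a.(X + X + c.X) → --a--▸ s1, --a--▸ s2
  s1 = a.((rec X. a.a.(b.X + b.X) + a.a.(X + X + c.X)) + (rec X. a.a.(b.X + b.X) + a.a.(X + X + c.X)) + c.(rec X. a.a.(b.X + b.X) + a.a.(X + X + c.X))) → --a--▸ s3
  s2 = a.(b.(rec X. a.a.(b.X + b.X) + a.a.(X + X + c.X)) + b.(rec X. a.a.(b.X + b.X) + a.a.(X + X + c.X))) → --a--▸ s4
  s3 = (rec X. a.a.(b.X + b.X) + a.a.(X + X + c.X)) + (rec X. a.a.(b.X + b.X) + a.a.(X + X + c.X)) + c.(rec X. a.a.(b.X + b.X) + a.a.(X + X + c.X)) → --a--▸ s1, --a--▸ s2, --c--▸ s0
  s4 = b.(rec X. a.a.(b.X + b.X) + a.a.(X + X + c.X)) + b.(rec X. a.a.(b.X + b.X) + a.a.(X + X + c.X)) → --b--▸ s0
LTS(Q): 5 reachable states
  t0 = rec X. a.a.(b.X + b.X) + a.a.(X + X + b.X) → --a--▸ t1, --a--▸ t2
  t1 = a.((rec X. a.a.(b.X + b.X) + a.a.(X + X + b.X)) + (rec X. a.a.(b.X + b.X) + a.a.(X + X + b.X)) + b.(rec X. a.a.(b.X + b.X) + a.a.(X + X + b.X))) → --a--▸ t3
  t2 = a.(b.(rec X. a.a.(b.X + b.X) + a.a.(X + X + b.X)) + b.(rec X. a.a.(b.X + b.X) + a.a.(X + X + b.X))) → --a--▸ t4
  t3 = (rec X. a.a.(b.X + b.X) + a.a.(X + X + b.X)) + (rec X. a.a.(b.X + b.X) + a.a.(X + X + b.X)) + b.(rec X. a.a.(b.X + b.X) + a.a.(X + X + b.X)) → --a--▸ t1, --a--▸ t2, --b--▸ t0
  t4 = b.(rec X. a.a.(b.X + b.X) + a.a.(X + X + b.X)) + b.(rec X. a.a.(b.X + b.X) + a.a.(X + X + b.X)) → --b--▸ t0
Executing aac from P (initial set {s0}):
  [1] a ⇒ {s1, s2}
  [2] a ⇒ {s3, s4}
  [3] c ⇒ {s0}
  P completes σ.
Executing aac from Q (initial set {t0}):
  [1] a ⇒ {t1, t2}
  [2] a ⇒ {t3, t4}
  [3] c ⇒ no successor for Q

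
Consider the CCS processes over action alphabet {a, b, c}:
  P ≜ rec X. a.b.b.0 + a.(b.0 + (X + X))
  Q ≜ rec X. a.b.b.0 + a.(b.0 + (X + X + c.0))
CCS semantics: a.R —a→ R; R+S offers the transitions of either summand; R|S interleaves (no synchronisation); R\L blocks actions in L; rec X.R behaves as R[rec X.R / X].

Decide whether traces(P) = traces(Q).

Reachable graph of P (5 states):
  p0 = rec X. a.b.b.0 + a.(b.0 + (X + X)) ⊢ --a--▸ p1, --a--▸ p2
  p1 = b.0 + ((rec X. a.b.b.0 + a.(b.0 + (X + X))) + (rec X. a.b.b.0 + a.(b.0 + (X + X)))) ⊢ --a--▸ p1, --a--▸ p2, --b--▸ p3
  p2 = b.b.0 ⊢ --b--▸ p4
  p3 = 0 ⊢ stopped
  p4 = b.0 ⊢ --b--▸ p3
Reachable graph of Q (5 states):
  q0 = rec X. a.b.b.0 + a.(b.0 + (X + X + c.0)) ⊢ --a--▸ q1, --a--▸ q2
  q1 = b.0 + ((rec X. a.b.b.0 + a.(b.0 + (X + X + c.0))) + (rec X. a.b.b.0 + a.(b.0 + (X + X + c.0))) + c.0) ⊢ --a--▸ q1, --a--▸ q2, --b--▸ q3, --c--▸ q3
  q2 = b.b.0 ⊢ --b--▸ q4
  q3 = 0 ⊢ stopped
  q4 = b.0 ⊢ --b--▸ q3
Executing ac from Q (initial set {q0}):
  after a @ step 1: {q1, q2}
  after c @ step 2: {q3}
  Q completes σ.
Executing ac from P (initial set {p0}):
  after a @ step 1: {p1, p2}
  after c @ step 2: ∅ (P stuck)

NO — witness ⟨ac⟩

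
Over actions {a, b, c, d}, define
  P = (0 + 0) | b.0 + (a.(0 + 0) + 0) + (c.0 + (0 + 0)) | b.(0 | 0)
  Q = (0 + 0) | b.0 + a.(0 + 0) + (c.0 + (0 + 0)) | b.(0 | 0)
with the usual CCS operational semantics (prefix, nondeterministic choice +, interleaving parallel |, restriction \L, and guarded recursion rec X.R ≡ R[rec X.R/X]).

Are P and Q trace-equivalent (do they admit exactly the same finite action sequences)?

LTS(P): 6 reachable states
  s0 = (0 + 0) | b.0 + (a.(0 + 0) + 0) + (c.0 + (0 + 0)) | b.(0 | 0) → --a--▸ s1, --b--▸ s2, --b--▸ s3, --c--▸ s4
  s1 = 0 + 0 → stopped
  s2 = (0 + 0) | 0 → stopped
  s3 = (c.0 + (0 + 0)) | (0 | 0) → --c--▸ s5
  s4 = 0 | b.(0 | 0) → --b--▸ s5
  s5 = 0 | (0 | 0) → stopped
LTS(Q): 6 reachable states
  t0 = (0 + 0) | b.0 + a.(0 + 0) + (c.0 + (0 + 0)) | b.(0 | 0) → --a--▸ t1, --b--▸ t2, --b--▸ t3, --c--▸ t4
  t1 = 0 + 0 → stopped
  t2 = (0 + 0) | 0 → stopped
  t3 = (c.0 + (0 + 0)) | (0 | 0) → --c--▸ t5
  t4 = 0 | b.(0 | 0) → --b--▸ t5
  t5 = 0 | (0 | 0) → stopped
Bisimilarity quotient blocks:
  B0 = {s0, t0}
  B1 = {s1, s2, s5, t1, t2, t5}
  B2 = {s3, t3}
  B3 = {s4, t4}
s0 ∈ B0, t0 ∈ B0 → same block
Bisimilar ⇒ trace-equivalent.

trace-equivalent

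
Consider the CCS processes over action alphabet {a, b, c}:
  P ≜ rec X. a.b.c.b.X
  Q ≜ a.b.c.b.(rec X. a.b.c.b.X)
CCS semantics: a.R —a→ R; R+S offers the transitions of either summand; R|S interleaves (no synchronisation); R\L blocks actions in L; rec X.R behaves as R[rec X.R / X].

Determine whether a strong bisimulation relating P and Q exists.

LTS(P): 4 reachable states
  m0 = rec X. a.b.c.b.X :: -a-> m1
  m1 = b.c.b.(rec X. a.b.c.b.X) :: -b-> m2
  m2 = c.b.(rec X. a.b.c.b.X) :: -c-> m3
  m3 = b.(rec X. a.b.c.b.X) :: -b-> m0
LTS(Q): 5 reachable states
  n0 = a.b.c.b.(rec X. a.b.c.b.X) :: -a-> n1
  n1 = b.c.b.(rec X. a.b.c.b.X) :: -b-> n2
  n2 = c.b.(rec X. a.b.c.b.X) :: -c-> n3
  n3 = b.(rec X. a.b.c.b.X) :: -b-> n4
  n4 = rec X. a.b.c.b.X :: -a-> n1
Coarsest stable partition (strong bisimilarity classes):
  B0 = {m0, n0, n4}
  B1 = {m1, n1}
  B2 = {m2, n2}
  B3 = {m3, n3}
m0 ∈ B0, n0 ∈ B0 → same block

YES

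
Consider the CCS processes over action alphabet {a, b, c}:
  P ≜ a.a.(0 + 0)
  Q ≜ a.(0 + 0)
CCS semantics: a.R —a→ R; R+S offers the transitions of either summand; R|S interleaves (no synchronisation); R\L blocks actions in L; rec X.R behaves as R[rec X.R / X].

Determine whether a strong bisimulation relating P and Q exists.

LTS(P): 3 reachable states
  p0 = a.a.(0 + 0) | ··a··> p1
  p1 = a.(0 + 0) | ··a··> p2
  p2 = 0 + 0 | ·
LTS(Q): 2 reachable states
  q0 = a.(0 + 0) | ··a··> q1
  q1 = 0 + 0 | ·
Partition-refinement fixed point:
  B0 = {p0}
  B1 = {p1, q0}
  B2 = {p2, q1}
p0 ∈ B0, q0 ∈ B1 → different blocks

not bisimilar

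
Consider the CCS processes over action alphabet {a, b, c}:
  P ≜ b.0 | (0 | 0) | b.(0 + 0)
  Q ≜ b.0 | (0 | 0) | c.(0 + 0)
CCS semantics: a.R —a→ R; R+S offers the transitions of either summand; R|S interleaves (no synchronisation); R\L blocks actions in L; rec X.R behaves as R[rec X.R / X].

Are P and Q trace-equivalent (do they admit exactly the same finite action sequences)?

NO — witness ⟨bb⟩

Reachable graph of P (4 states):
  m0 = b.0 | (0 | 0) | b.(0 + 0) → -b-> m1, -b-> m2
  m1 = 0 | (0 | 0) | b.(0 + 0) → -b-> m3
  m2 = b.0 | (0 | 0) | (0 + 0) → -b-> m3
  m3 = 0 | (0 | 0) | (0 + 0) → stopped
Reachable graph of Q (4 states):
  n0 = b.0 | (0 | 0) | c.(0 + 0) → -b-> n1, -c-> n2
  n1 = 0 | (0 | 0) | c.(0 + 0) → -c-> n3
  n2 = b.0 | (0 | 0) | (0 + 0) → -b-> n3
  n3 = 0 | (0 | 0) | (0 + 0) → stopped
Trace ⟨bb⟩ through P, begin at {m0}:
  step 1 (b): {m1, m2}
  step 2 (b): {m3}
  — P admits the full trace.
Trace ⟨bb⟩ through Q, begin at {n0}:
  step 1 (b): {n1}
  step 2 (b): no successor for Q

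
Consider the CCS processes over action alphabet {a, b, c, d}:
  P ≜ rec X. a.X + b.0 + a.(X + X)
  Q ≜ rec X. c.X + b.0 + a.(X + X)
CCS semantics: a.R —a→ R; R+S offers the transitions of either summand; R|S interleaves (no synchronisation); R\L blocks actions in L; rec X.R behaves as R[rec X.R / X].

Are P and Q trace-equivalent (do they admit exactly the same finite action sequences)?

trace-distinct — witness ⟨c⟩

LTS(P): 3 reachable states
  u0 = rec X. a.X + b.0 + a.(X + X) | —a→ u0, —a→ u1, —b→ u2
  u1 = (rec X. a.X + b.0 + a.(X + X)) + (rec X. a.X + b.0 + a.(X + X)) | —a→ u0, —a→ u1, —b→ u2
  u2 = 0 | (no moves)
LTS(Q): 3 reachable states
  v0 = rec X. c.X + b.0 + a.(X + X) | —a→ v1, —b→ v2, —c→ v0
  v1 = (rec X. c.X + b.0 + a.(X + X)) + (rec X. c.X + b.0 + a.(X + X)) | —a→ v1, —b→ v2, —c→ v0
  v2 = 0 | (no moves)
Executing c from Q (initial set {v0}):
  [1] c ⇒ {v0}
  ✓ Q
Executing c from P (initial set {u0}):
  [1] c ⇒ ∅ (P stuck)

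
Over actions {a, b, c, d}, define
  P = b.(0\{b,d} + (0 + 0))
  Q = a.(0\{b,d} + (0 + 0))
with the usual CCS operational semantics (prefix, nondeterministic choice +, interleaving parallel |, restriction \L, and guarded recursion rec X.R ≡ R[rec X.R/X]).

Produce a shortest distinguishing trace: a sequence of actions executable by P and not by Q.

b

Reachable graph of P (2 states):
  s0 = b.(0\{b,d} + (0 + 0)) has moves —b→ s1
  s1 = 0\{b,d} + (0 + 0) has moves stopped
Reachable graph of Q (2 states):
  t0 = a.(0\{b,d} + (0 + 0)) has moves —a→ t1
  t1 = 0\{b,d} + (0 + 0) has moves stopped
Run σ = ⟨b⟩ on P: start {s0}
  [1] b ⇒ {s1}
  P completes σ.
Run σ = ⟨b⟩ on Q: start {t0}
  [1] b ⇒ no successor for Q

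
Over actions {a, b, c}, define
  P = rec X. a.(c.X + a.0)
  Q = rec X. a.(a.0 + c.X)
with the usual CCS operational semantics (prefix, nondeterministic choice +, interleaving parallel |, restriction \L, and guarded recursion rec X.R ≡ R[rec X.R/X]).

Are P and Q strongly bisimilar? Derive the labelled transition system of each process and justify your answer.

P's transition system — 3 states:
  u0 = rec X. a.(c.X + a.0) → ··a··> u1
  u1 = c.(rec X. a.(c.X + a.0)) + a.0 → ··a··> u2, ··c··> u0
  u2 = 0 → deadlocked
Q's transition system — 3 states:
  v0 = rec X. a.(a.0 + c.X) → ··a··> v1
  v1 = a.0 + c.(rec X. a.(a.0 + c.X)) → ··a··> v2, ··c··> v0
  v2 = 0 → deadlocked
Coarsest stable partition (strong bisimilarity classes):
  B0 = {u0, v0}
  B1 = {u1, v1}
  B2 = {u2, v2}
u0 ∈ B0, v0 ∈ B0 → same block

bisimilar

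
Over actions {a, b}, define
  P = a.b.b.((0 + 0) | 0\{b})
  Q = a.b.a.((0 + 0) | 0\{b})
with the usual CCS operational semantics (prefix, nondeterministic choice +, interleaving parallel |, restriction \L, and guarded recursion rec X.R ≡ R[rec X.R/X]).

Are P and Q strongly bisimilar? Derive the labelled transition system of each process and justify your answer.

not bisimilar

LTS(P): 4 reachable states
  m0 = a.b.b.((0 + 0) | 0\{b}) → =a=> m1
  m1 = b.b.((0 + 0) | 0\{b}) → =b=> m2
  m2 = b.((0 + 0) | 0\{b}) → =b=> m3
  m3 = (0 + 0) | 0\{b} → ∅
LTS(Q): 4 reachable states
  n0 = a.b.a.((0 + 0) | 0\{b}) → =a=> n1
  n1 = b.a.((0 + 0) | 0\{b}) → =b=> n2
  n2 = a.((0 + 0) | 0\{b}) → =a=> n3
  n3 = (0 + 0) | 0\{b} → ∅
Coarsest stable partition (strong bisimilarity classes):
  B0 = {m0}
  B1 = {m1}
  B2 = {m2}
  B3 = {m3, n3}
  B4 = {n0}
  B5 = {n1}
  B6 = {n2}
m0 ∈ B0, n0 ∈ B4 → different blocks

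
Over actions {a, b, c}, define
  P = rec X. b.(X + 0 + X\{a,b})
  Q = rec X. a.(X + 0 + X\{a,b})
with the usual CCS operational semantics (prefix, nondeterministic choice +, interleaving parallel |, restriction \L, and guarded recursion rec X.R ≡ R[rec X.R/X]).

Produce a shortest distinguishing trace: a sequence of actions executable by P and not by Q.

P's transition system — 2 states:
  m0 = rec X. b.(X + 0 + X\{a,b}) has moves ··b··> m1
  m1 = (rec X. b.(X + 0 + X\{a,b})) + 0 + (rec X. b.(X + 0 + X\{a,b}))\{a,b} has moves ··b··> m1
Q's transition system — 2 states:
  n0 = rec X. a.(X + 0 + X\{a,b}) has moves ··a··> n1
  n1 = (rec X. a.(X + 0 + X\{a,b})) + 0 + (rec X. a.(X + 0 + X\{a,b}))\{a,b} has moves ··a··> n1
Run σ = ⟨b⟩ on P: start {m0}
  after b @ step 1: {m1}
  P completes σ.
Run σ = ⟨b⟩ on Q: start {n0}
  after b @ step 1: no successor for Q

b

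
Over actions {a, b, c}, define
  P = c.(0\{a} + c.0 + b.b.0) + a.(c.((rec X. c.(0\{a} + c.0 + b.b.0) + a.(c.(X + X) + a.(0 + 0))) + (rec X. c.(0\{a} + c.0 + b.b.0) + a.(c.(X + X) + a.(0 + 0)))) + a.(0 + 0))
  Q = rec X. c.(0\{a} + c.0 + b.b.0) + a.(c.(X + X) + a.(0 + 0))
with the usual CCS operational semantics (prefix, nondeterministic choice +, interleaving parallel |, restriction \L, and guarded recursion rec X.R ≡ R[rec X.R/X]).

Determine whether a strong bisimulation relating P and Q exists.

bisimilar

Reachable graph of P (7 states):
  u0 = c.(0\{a} + c.0 + b.b.0) + a.(c.((rec X. c.(0\{a} + c.0 + b.b.0) + a.(c.(X + X) + a.(0 + 0))) + (rec X. c.(0\{a} + c.0 + b.b.0) + a.(c.(X + X) + a.(0 + 0)))) + a.(0 + 0)) :: --a--▸ u1, --c--▸ u2
  u1 = c.((rec X. c.(0\{a} + c.0 + b.b.0) + a.(c.(X + X) + a.(0 + 0))) + (rec X. c.(0\{a} + c.0 + b.b.0) + a.(c.(X + X) + a.(0 + 0)))) + a.(0 + 0) :: --a--▸ u3, --c--▸ u4
  u2 = 0\{a} + c.0 + b.b.0 :: --b--▸ u5, --c--▸ u6
  u3 = 0 + 0 :: ·
  u4 = (rec X. c.(0\{a} + c.0 + b.b.0) + a.(c.(X + X) + a.(0 + 0))) + (rec X. c.(0\{a} + c.0 + b.b.0) + a.(c.(X + X) + a.(0 + 0))) :: --a--▸ u1, --c--▸ u2
  u5 = b.0 :: --b--▸ u6
  u6 = 0 :: ·
Reachable graph of Q (7 states):
  v0 = rec X. c.(0\{a} + c.0 + b.b.0) + a.(c.(X + X) + a.(0 + 0)) :: --a--▸ v1, --c--▸ v2
  v1 = c.((rec X. c.(0\{a} + c.0 + b.b.0) + a.(c.(X + X) + a.(0 + 0))) + (rec X. c.(0\{a} + c.0 + b.b.0) + a.(c.(X + X) + a.(0 + 0)))) + a.(0 + 0) :: --a--▸ v3, --c--▸ v4
  v2 = 0\{a} + c.0 + b.b.0 :: --b--▸ v5, --c--▸ v6
  v3 = 0 + 0 :: ·
  v4 = (rec X. c.(0\{a} + c.0 + b.b.0) + a.(c.(X + X) + a.(0 + 0))) + (rec X. c.(0\{a} + c.0 + b.b.0) + a.(c.(X + X) + a.(0 + 0))) :: --a--▸ v1, --c--▸ v2
  v5 = b.0 :: --b--▸ v6
  v6 = 0 :: ·
Bisimilarity quotient blocks:
  B0 = {u0, u4, v0, v4}
  B1 = {u2, v2}
  B2 = {u5, v5}
  B3 = {u3, u6, v3, v6}
  B4 = {u1, v1}
u0 ∈ B0, v0 ∈ B0 → same block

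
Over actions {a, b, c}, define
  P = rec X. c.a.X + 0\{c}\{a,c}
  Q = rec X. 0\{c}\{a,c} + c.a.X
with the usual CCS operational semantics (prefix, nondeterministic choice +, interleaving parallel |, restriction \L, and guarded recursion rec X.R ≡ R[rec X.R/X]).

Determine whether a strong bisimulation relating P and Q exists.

YES

LTS(P): 2 reachable states
  u0 = rec X. c.a.X + 0\{c}\{a,c} :: ··c··> u1
  u1 = a.(rec X. c.a.X + 0\{c}\{a,c}) :: ··a··> u0
LTS(Q): 2 reachable states
  v0 = rec X. 0\{c}\{a,c} + c.a.X :: ··c··> v1
  v1 = a.(rec X. 0\{c}\{a,c} + c.a.X) :: ··a··> v0
Partition-refinement fixed point:
  B0 = {u0, v0}
  B1 = {u1, v1}
u0 ∈ B0, v0 ∈ B0 → same block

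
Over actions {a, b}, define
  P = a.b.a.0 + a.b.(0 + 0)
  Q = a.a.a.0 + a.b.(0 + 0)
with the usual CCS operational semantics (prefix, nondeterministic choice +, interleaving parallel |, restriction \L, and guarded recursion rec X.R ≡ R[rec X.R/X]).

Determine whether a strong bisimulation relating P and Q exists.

not bisimilar

P's transition system — 6 states:
  s0 = a.b.a.0 + a.b.(0 + 0) ⊢ —a→ s1, —a→ s2
  s1 = b.(0 + 0) ⊢ —b→ s3
  s2 = b.a.0 ⊢ —b→ s4
  s3 = 0 + 0 ⊢ deadlocked
  s4 = a.0 ⊢ —a→ s5
  s5 = 0 ⊢ deadlocked
Q's transition system — 6 states:
  t0 = a.a.a.0 + a.b.(0 + 0) ⊢ —a→ t1, —a→ t2
  t1 = a.a.0 ⊢ —a→ t3
  t2 = b.(0 + 0) ⊢ —b→ t4
  t3 = a.0 ⊢ —a→ t5
  t4 = 0 + 0 ⊢ deadlocked
  t5 = 0 ⊢ deadlocked
Coarsest stable partition (strong bisimilarity classes):
  B0 = {s0}
  B1 = {s1, t2}
  B2 = {s3, s5, t4, t5}
  B3 = {s2}
  B4 = {s4, t3}
  B5 = {t0}
  B6 = {t1}
s0 ∈ B0, t0 ∈ B5 → different blocks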